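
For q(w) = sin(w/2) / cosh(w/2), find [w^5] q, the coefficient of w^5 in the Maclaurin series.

3/320

Invert the denominator's series and multiply.
[w^0] = 0;  [w^1] = 1/2;  [w^2] = 0;  [w^3] = -1/12;  [w^4] = 0;  [w^5] = 3/320.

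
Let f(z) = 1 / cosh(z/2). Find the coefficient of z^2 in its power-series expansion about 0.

-1/8

Invert the denominator's series and multiply.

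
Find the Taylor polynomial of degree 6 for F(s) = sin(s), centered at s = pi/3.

Compute the successive derivatives at the expansion point and divide by k!.
F(pi/3) = sqrt(3)/2
F′(pi/3) = 1/2
F′′(pi/3) = -sqrt(3)/2
F′′′(pi/3) = -1/2
F^(4)(pi/3) = sqrt(3)/2
F^(5)(pi/3) = 1/2
F^(6)(pi/3) = -sqrt(3)/2
The Taylor polynomial is Σ F^(k)(pi/3)/k! · (s - pi/3)^k.

-sqrt(3)*(s - pi/3)^6/1440 + (s - pi/3)^5/240 + sqrt(3)*(s - pi/3)^4/48 - (s - pi/3)^3/12 - sqrt(3)*(s - pi/3)^2/4 + (s - pi/3)/2 + sqrt(3)/2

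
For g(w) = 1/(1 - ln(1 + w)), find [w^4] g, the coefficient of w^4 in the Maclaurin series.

Let u equal the inner series; expand the outer function in u and truncate.
[w^0] = 1;  [w^1] = 1;  [w^2] = 1/2;  [w^3] = 1/3;  [w^4] = 1/6.
So c_4 = g^(4)(0)/4! = 1/6.

1/6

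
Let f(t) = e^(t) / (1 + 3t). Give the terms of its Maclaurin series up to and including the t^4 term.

1393*t^4/24 - 58*t^3/3 + 13*t^2/2 - 2*t + 1

Take the Cauchy product of the two expansions.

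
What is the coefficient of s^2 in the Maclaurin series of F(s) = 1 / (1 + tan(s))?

1

Write 1/(1+u) = 1 - u + u^2 - u^3 + ... and substitute the series for u.
F(0) = 1
F′(0) = -1
F′′(0) = 2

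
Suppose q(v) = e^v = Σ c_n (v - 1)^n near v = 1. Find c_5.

q(1) = e
q′(1) = e
q′′(1) = e
q′′′(1) = e
q^(4)(1) = e
q^(5)(1) = e
The Taylor polynomial is Σ q^(k)(1)/k! · (v - 1)^k.

e/120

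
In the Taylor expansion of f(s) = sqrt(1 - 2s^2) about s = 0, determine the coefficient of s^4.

-1/2

Compute the successive derivatives at the expansion point and divide by k!.
f(0) = 1
f′(0) = 0
f′′(0) = -2
f′′′(0) = 0
f^(4)(0) = -12
So c_4 = f^(4)(0)/4! = -1/2.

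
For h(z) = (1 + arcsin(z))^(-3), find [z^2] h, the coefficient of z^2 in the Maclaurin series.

Let u equal the inner series; expand the outer function in u and truncate.

6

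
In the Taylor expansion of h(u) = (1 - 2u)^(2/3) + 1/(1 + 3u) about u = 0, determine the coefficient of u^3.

-2219/81

Expand each term separately and add.
So c_3 = h′′′(0)/3! = -2219/81.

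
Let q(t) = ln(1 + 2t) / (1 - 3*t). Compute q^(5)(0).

Multiply the numerator's expansion by the denominator's geometric series.
The coefficient of t^5 in the expansion is 632/5, so q^(5)(0) = 5! * (632/5) = 15168.

15168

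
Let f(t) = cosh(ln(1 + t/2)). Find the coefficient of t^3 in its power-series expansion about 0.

-1/16

Let u equal the inner series; expand the outer function in u and truncate.
f(0) = 1
f′(0) = 0
f′′(0) = 1/4
f′′′(0) = -3/8
Then c_k = f^(k)(0)/k! gives each Taylor coefficient.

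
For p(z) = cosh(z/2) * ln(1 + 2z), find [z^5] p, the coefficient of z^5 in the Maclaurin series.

6469/960

Multiply the two series term by term and collect like powers.
So c_5 = p^(5)(0)/5! = 6469/960.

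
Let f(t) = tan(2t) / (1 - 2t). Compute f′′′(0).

Expand each factor separately, then convolve coefficients.
The coefficient of t^3 in the expansion is 32/3, so f′′′(0) = 3! * (32/3) = 64.

64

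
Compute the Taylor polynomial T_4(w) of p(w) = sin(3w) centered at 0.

-9*w^3/2 + 3*w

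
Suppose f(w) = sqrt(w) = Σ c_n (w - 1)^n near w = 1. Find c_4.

-5/128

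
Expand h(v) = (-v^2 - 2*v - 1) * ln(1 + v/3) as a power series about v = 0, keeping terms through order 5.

Shift and add copies of the series according to the polynomial's terms.
h(0) = 0
h′(0) = -1/3
h′′(0) = -11/9
h′′′(0) = -38/27
h^(4)(0) = 22/27
h^(5)(0) = -68/81
Then c_k = h^(k)(0)/k! gives each Taylor coefficient.

-17*v^5/2430 + 11*v^4/324 - 19*v^3/81 - 11*v^2/18 - v/3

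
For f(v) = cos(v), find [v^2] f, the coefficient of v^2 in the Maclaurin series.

-1/2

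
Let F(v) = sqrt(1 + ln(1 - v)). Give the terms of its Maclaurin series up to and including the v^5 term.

-1609*v^5/3840 - 143*v^4/384 - 17*v^3/48 - 3*v^2/8 - v/2 + 1

Plug the Maclaurin series of the inner function into that of the outer and collect terms.
F(0) = 1
F′(0) = -1/2
F′′(0) = -3/4
F′′′(0) = -17/8
F^(4)(0) = -143/16
F^(5)(0) = -1609/32
Dividing each by k! gives the coefficients c_0, ..., c_5.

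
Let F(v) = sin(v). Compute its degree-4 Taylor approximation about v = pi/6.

(v - pi/6)^4/48 - sqrt(3)*(v - pi/6)^3/12 - (v - pi/6)^2/4 + sqrt(3)*(v - pi/6)/2 + 1/2

F(pi/6) = 1/2
F′(pi/6) = sqrt(3)/2
F′′(pi/6) = -1/2
F′′′(pi/6) = -sqrt(3)/2
F^(4)(pi/6) = 1/2
The Taylor polynomial is Σ F^(k)(pi/6)/k! · (v - pi/6)^k.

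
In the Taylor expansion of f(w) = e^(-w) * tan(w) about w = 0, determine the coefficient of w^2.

-1

Take the Cauchy product of the two expansions.
So c_2 = f′′(0)/2! = -1.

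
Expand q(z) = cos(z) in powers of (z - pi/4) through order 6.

q(pi/4) = sqrt(2)/2
q′(pi/4) = -sqrt(2)/2
q′′(pi/4) = -sqrt(2)/2
q′′′(pi/4) = sqrt(2)/2
q^(4)(pi/4) = sqrt(2)/2
q^(5)(pi/4) = -sqrt(2)/2
q^(6)(pi/4) = -sqrt(2)/2

-sqrt(2)*(z - pi/4)^6/1440 - sqrt(2)*(z - pi/4)^5/240 + sqrt(2)*(z - pi/4)^4/48 + sqrt(2)*(z - pi/4)^3/12 - sqrt(2)*(z - pi/4)^2/4 - sqrt(2)*(z - pi/4)/2 + sqrt(2)/2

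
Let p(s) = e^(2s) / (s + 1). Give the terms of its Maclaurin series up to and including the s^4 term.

Multiply the numerator's expansion by the denominator's geometric series.

s^4/3 + s^3/3 + s^2 + s + 1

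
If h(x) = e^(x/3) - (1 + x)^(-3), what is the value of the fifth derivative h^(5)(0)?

612361/243

Add the two expansions coefficient-wise.
From the series, [x^5] h = 612361/29160; multiply by 5! = 120 to get 612361/243.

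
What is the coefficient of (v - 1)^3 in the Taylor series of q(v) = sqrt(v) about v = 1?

q(1) = 1
q′(1) = 1/2
q′′(1) = -1/4
q′′′(1) = 3/8
So c_3 = q′′′(1)/3! = 1/16.

1/16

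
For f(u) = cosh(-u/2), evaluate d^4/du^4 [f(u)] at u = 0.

1/16

Use the known series and substitute for the argument.
From the series, [u^4] f = 1/384; multiply by 4! = 24 to get 1/16.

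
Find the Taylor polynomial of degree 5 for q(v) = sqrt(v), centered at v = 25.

7*(v - 25)^5/500000000 - (v - 25)^4/2000000 + (v - 25)^3/50000 - (v - 25)^2/1000 + (v - 25)/10 + 5

Compute the successive derivatives at the expansion point and divide by k!.
q(25) = 5
q′(25) = 1/10
q′′(25) = -1/500
q′′′(25) = 3/25000
q^(4)(25) = -3/250000
q^(5)(25) = 21/12500000
Then c_k = q^(k)(25)/k! gives each Taylor coefficient.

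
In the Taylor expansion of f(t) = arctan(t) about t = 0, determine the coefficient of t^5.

1/5

f(0) = 0
f′(0) = 1
f′′(0) = 0
f′′′(0) = -2
f^(4)(0) = 0
f^(5)(0) = 24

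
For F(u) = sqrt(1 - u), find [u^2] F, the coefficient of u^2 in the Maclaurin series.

F(0) = 1
F′(0) = -1/2
F′′(0) = -1/4

-1/8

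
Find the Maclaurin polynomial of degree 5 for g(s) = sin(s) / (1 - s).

101*s^5/120 + 5*s^4/6 + 5*s^3/6 + s^2 + s

Multiply the two series term by term and collect like powers.
g(0) = 0
g′(0) = 1
g′′(0) = 2
g′′′(0) = 5
g^(4)(0) = 20
g^(5)(0) = 101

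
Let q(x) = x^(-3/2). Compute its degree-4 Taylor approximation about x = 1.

315*(x - 1)^4/128 - 35*(x - 1)^3/16 + 15*(x - 1)^2/8 - 3*(x - 1)/2 + 1

q(1) = 1
q′(1) = -3/2
q′′(1) = 15/4
q′′′(1) = -105/8
q^(4)(1) = 945/16
Then c_k = q^(k)(1)/k! gives each Taylor coefficient.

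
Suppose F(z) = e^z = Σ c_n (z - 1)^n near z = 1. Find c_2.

e/2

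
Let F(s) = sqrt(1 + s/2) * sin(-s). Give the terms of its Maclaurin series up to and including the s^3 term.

Take the Cauchy product of the two expansions.
F(0) = 0
F′(0) = -1
F′′(0) = -1/2
F′′′(0) = 19/16
Then c_k = F^(k)(0)/k! gives each Taylor coefficient.

19*s^3/96 - s^2/4 - s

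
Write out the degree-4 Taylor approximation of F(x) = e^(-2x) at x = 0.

2*x^4/3 - 4*x^3/3 + 2*x^2 - 2*x + 1

F(0) = 1
F′(0) = -2
F′′(0) = 4
F′′′(0) = -8
F^(4)(0) = 16
Dividing each by k! gives the coefficients c_0, ..., c_4.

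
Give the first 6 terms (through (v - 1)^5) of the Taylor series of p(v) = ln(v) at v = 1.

(v - 1)^5/5 - (v - 1)^4/4 + (v - 1)^3/3 - (v - 1)^2/2 + (v - 1)

[(v - 1)^0] = 0;  [(v - 1)^1] = 1;  [(v - 1)^2] = -1/2;  [(v - 1)^3] = 1/3;  [(v - 1)^4] = -1/4;  [(v - 1)^5] = 1/5.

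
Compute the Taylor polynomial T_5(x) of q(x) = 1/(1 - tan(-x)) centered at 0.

-32*x^5/15 + 5*x^4/3 - 4*x^3/3 + x^2 - x + 1

Let u equal the inner series; expand the outer function in u and truncate.
q(0) = 1
q′(0) = -1
q′′(0) = 2
q′′′(0) = -8
q^(4)(0) = 40
q^(5)(0) = -256
Dividing each by k! gives the coefficients c_0, ..., c_5.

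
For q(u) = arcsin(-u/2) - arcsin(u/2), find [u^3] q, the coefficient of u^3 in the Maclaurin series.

Add the two expansions coefficient-wise.
[u^0] = 0;  [u^1] = -1;  [u^2] = 0;  [u^3] = -1/24.

-1/24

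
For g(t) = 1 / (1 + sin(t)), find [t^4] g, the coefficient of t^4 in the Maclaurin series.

Expand as Σ (-1)^k u^k with u equal to the inner function's series.
g(0) = 1
g′(0) = -1
g′′(0) = 2
g′′′(0) = -5
g^(4)(0) = 16
So c_4 = g^(4)(0)/4! = 2/3.

2/3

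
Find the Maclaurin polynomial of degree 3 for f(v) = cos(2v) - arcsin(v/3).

Expand each term separately and add.
f(0) = 1
f′(0) = -1/3
f′′(0) = -4
f′′′(0) = -1/27
Then c_k = f^(k)(0)/k! gives each Taylor coefficient.

-v^3/162 - 2*v^2 - v/3 + 1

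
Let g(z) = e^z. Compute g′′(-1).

e^(-1)

Differentiate repeatedly and evaluate at the center.
From the series, [(z + 1)^2] g = e^(-1)/2; multiply by 2! = 2 to get e^(-1).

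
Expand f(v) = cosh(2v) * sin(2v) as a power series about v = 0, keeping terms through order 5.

Expand each factor separately, then convolve coefficients.
f(0) = 0
f′(0) = 2
f′′(0) = 0
f′′′(0) = 16
f^(4)(0) = 0
f^(5)(0) = -128

-16*v^5/15 + 8*v^3/3 + 2*v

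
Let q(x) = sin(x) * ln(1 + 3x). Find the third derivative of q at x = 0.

-27

Multiply the two series term by term and collect like powers.
From the series, [x^3] q = -9/2; multiply by 3! = 6 to get -27.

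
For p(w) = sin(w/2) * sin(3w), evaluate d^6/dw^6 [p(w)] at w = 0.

12753/16

Write out both Maclaurin series and multiply, keeping only the needed powers.
From the series, [w^6] p = 1417/1280; multiply by 6! = 720 to get 12753/16.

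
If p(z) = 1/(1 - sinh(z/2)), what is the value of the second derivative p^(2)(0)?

Substitute the inner expansion into the outer series and collect powers.
From the series, [z^2] p = 1/4; multiply by 2! = 2 to get 1/2.

1/2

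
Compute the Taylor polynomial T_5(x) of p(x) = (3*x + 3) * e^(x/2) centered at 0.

Distribute the polynomial across the series and collect like powers.

11*x^5/1280 + 9*x^4/128 + 7*x^3/16 + 15*x^2/8 + 9*x/2 + 3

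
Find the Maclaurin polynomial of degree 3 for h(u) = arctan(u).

-u^3/3 + u

h(0) = 0
h′(0) = 1
h′′(0) = 0
h′′′(0) = -2
The Taylor polynomial is Σ h^(k)(0)/k! · u^k.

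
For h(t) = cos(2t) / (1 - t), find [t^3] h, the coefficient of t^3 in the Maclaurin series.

Take the Cauchy product of the two expansions.
[t^0] = 1;  [t^1] = 1;  [t^2] = -1;  [t^3] = -1.

-1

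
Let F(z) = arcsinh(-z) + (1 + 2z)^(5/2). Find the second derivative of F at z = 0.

Expand each term separately and add.
From the series, [z^2] F = 15/2; multiply by 2! = 2 to get 15.

15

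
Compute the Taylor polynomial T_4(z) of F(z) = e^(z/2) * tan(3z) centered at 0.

Write out both Maclaurin series and multiply, keeping only the needed powers.
F(0) = 0
F′(0) = 3
F′′(0) = 3
F′′′(0) = 225/4
F^(4)(0) = 219/2
Then c_k = F^(k)(0)/k! gives each Taylor coefficient.

73*z^4/16 + 75*z^3/8 + 3*z^2/2 + 3*z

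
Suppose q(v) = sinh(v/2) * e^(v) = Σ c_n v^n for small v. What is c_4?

Multiply the two series term by term and collect like powers.

5/48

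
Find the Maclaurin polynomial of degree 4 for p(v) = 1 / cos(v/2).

5*v^4/384 + v^2/8 + 1

Write the quotient as an unknown series and match coefficients against numerator = denominator · series.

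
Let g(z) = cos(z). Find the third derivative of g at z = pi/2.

From the series, [(z - pi/2)^3] g = 1/6; multiply by 3! = 6 to get 1.

1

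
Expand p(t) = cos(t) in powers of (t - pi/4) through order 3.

p(pi/4) = sqrt(2)/2
p′(pi/4) = -sqrt(2)/2
p′′(pi/4) = -sqrt(2)/2
p′′′(pi/4) = sqrt(2)/2
Dividing each by k! gives the coefficients c_0, ..., c_3.

sqrt(2)*(t - pi/4)^3/12 - sqrt(2)*(t - pi/4)^2/4 - sqrt(2)*(t - pi/4)/2 + sqrt(2)/2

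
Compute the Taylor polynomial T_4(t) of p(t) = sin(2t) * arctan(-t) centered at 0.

2*t^4 - 2*t^2

Multiply the two series term by term and collect like powers.
p(0) = 0
p′(0) = 0
p′′(0) = -4
p′′′(0) = 0
p^(4)(0) = 48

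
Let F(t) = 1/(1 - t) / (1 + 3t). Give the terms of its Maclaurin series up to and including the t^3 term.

-20*t^3 + 7*t^2 - 2*t + 1

Multiply the two series term by term and collect like powers.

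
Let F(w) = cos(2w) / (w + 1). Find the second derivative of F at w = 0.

Multiply the numerator's expansion by the denominator's geometric series.
The coefficient of w^2 in the expansion is -1, so F′′(0) = 2! * (-1) = -2.

-2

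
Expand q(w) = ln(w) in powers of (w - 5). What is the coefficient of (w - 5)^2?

q(5) = ln(5)
q′(5) = 1/5
q′′(5) = -1/25
So c_2 = q′′(5)/2! = -1/50.

-1/50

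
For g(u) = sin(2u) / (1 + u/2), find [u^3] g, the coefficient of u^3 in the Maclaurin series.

Expand each factor separately, then convolve coefficients.
g(0) = 0
g′(0) = 2
g′′(0) = -2
g′′′(0) = -5

-5/6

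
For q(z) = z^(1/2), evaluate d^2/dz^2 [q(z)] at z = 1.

-1/4

Use the known series and substitute for the argument.
The coefficient of (z - 1)^2 in the expansion is -1/8, so q′′(1) = 2! * (-1/8) = -1/4.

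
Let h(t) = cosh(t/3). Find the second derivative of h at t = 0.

The coefficient of t^2 in the expansion is 1/18, so h′′(0) = 2! * (1/18) = 1/9.

1/9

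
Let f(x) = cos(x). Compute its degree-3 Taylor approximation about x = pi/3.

f(pi/3) = 1/2
f′(pi/3) = -sqrt(3)/2
f′′(pi/3) = -1/2
f′′′(pi/3) = sqrt(3)/2

sqrt(3)*(x - pi/3)^3/12 - (x - pi/3)^2/4 - sqrt(3)*(x - pi/3)/2 + 1/2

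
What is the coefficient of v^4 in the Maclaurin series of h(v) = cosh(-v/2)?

1/384

h(0) = 1
h′(0) = 0
h′′(0) = 1/4
h′′′(0) = 0
h^(4)(0) = 1/16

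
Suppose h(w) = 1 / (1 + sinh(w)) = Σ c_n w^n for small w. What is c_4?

Use the geometric series for the reciprocal, then substitute.
h(0) = 1
h′(0) = -1
h′′(0) = 2
h′′′(0) = -7
h^(4)(0) = 32
So c_4 = h^(4)(0)/4! = 4/3.

4/3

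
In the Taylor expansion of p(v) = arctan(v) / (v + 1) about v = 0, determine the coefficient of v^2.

-1

Use 1/(1 - r) = Σ r^k on the denominator, then take the Cauchy product.
[v^0] = 0;  [v^1] = 1;  [v^2] = -1.
So c_2 = p′′(0)/2! = -1.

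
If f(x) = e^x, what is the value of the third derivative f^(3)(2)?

The coefficient of (x - 2)^3 in the expansion is e^(2)/6, so f′′′(2) = 3! * (e^(2)/6) = e^(2).

e^(2)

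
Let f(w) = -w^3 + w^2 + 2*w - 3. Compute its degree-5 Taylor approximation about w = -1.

-(w + 1)^3 + 4*(w + 1)^2 - 3*(w + 1) - 3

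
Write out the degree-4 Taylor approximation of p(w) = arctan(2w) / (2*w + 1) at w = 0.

Use 1/(1 - r) = Σ r^k on the denominator, then take the Cauchy product.
p(0) = 0
p′(0) = 2
p′′(0) = -8
p′′′(0) = 32
p^(4)(0) = -256
Then c_k = p^(k)(0)/k! gives each Taylor coefficient.

-32*w^4/3 + 16*w^3/3 - 4*w^2 + 2*w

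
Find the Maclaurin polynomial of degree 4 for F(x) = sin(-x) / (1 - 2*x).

Use 1/(1 - r) = Σ r^k on the denominator, then take the Cauchy product.
F(0) = 0
F′(0) = -1
F′′(0) = -4
F′′′(0) = -23
F^(4)(0) = -184
Dividing each by k! gives the coefficients c_0, ..., c_4.

-23*x^4/3 - 23*x^3/6 - 2*x^2 - x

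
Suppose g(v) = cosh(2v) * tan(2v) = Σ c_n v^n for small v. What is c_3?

Write out both Maclaurin series and multiply, keeping only the needed powers.
g(0) = 0
g′(0) = 2
g′′(0) = 0
g′′′(0) = 40

20/3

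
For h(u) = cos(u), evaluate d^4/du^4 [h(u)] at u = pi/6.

The coefficient of (u - pi/6)^4 in the expansion is sqrt(3)/48, so h^(4)(pi/6) = 4! * (sqrt(3)/48) = sqrt(3)/2.

sqrt(3)/2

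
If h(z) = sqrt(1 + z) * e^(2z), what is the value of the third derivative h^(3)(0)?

103/8

Expand each factor separately, then convolve coefficients.
From the series, [z^3] h = 103/48; multiply by 3! = 6 to get 103/8.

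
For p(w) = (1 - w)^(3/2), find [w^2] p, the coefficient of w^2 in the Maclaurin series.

p(0) = 1
p′(0) = -3/2
p′′(0) = 3/4
So c_2 = p′′(0)/2! = 3/8.

3/8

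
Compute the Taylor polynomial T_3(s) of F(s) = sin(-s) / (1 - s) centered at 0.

-5*s^3/6 - s^2 - s

Multiply the two series term by term and collect like powers.
F(0) = 0
F′(0) = -1
F′′(0) = -2
F′′′(0) = -5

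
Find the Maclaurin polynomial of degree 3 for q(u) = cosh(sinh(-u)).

u^2/2 + 1

Substitute the inner expansion into the outer series and collect powers.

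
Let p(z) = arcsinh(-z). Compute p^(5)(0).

From the series, [z^5] p = -3/40; multiply by 5! = 120 to get -9.

-9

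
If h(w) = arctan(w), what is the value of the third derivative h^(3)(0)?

-2

Differentiate repeatedly and evaluate at the center.
From the series, [w^3] h = -1/3; multiply by 3! = 6 to get -2.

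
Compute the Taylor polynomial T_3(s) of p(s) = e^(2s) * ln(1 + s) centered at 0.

4*s^3/3 + 3*s^2/2 + s

Expand each factor separately, then convolve coefficients.
p(0) = 0
p′(0) = 1
p′′(0) = 3
p′′′(0) = 8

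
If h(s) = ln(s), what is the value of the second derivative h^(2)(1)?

-1

The coefficient of (s - 1)^2 in the expansion is -1/2, so h′′(1) = 2! * (-1/2) = -1.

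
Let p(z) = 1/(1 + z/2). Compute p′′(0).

The coefficient of z^2 in the expansion is 1/4, so p′′(0) = 2! * (1/4) = 1/2.

1/2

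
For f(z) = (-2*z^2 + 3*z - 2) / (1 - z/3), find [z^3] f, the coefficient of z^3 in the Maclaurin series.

-11/27

Distribute the polynomial across the series and collect like powers.
f(0) = -2
f′(0) = 7/3
f′′(0) = -22/9
f′′′(0) = -22/9
So c_3 = f′′′(0)/3! = -11/27.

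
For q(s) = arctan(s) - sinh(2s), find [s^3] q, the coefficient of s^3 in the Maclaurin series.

-5/3

Expand each term separately and add.
q(0) = 0
q′(0) = -1
q′′(0) = 0
q′′′(0) = -10
So c_3 = q′′′(0)/3! = -5/3.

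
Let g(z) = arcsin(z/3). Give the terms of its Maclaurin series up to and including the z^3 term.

z^3/162 + z/3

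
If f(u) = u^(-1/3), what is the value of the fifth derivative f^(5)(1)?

-3640/243

Apply the Taylor formula c_k = f^(k)(a)/k!.
The coefficient of (u - 1)^5 in the expansion is -91/729, so f^(5)(1) = 5! * (-91/729) = -3640/243.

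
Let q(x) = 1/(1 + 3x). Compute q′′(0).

18

Compute the successive derivatives at the expansion point and divide by k!.
The coefficient of x^2 in the expansion is 9, so q′′(0) = 2! * (9) = 18.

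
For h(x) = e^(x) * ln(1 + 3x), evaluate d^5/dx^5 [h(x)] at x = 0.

Take the Cauchy product of the two expansions.
The coefficient of x^5 in the expansion is 1289/40, so h^(5)(0) = 5! * (1289/40) = 3867.

3867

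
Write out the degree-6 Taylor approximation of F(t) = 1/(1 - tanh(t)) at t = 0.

2*t^6/45 + 2*t^5/15 + t^4/3 + 2*t^3/3 + t^2 + t + 1

Let u equal the inner series; expand the outer function in u and truncate.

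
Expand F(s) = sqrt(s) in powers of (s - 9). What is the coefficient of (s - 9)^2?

F(9) = 3
F′(9) = 1/6
F′′(9) = -1/108
So c_2 = F′′(9)/2! = -1/216.

-1/216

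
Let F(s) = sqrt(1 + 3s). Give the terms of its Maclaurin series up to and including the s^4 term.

-405*s^4/128 + 27*s^3/16 - 9*s^2/8 + 3*s/2 + 1

[s^0] = 1;  [s^1] = 3/2;  [s^2] = -9/8;  [s^3] = 27/16;  [s^4] = -405/128.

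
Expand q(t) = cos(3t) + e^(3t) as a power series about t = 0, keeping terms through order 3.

9*t^3/2 + 3*t + 2

Combine the two series term by term.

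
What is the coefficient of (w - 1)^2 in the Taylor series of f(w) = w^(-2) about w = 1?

f(1) = 1
f′(1) = -2
f′′(1) = 6
Dividing each by k! gives the coefficients c_0, ..., c_2.

3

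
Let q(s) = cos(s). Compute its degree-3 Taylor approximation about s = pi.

(s - pi)^2/2 - 1

q(pi) = -1
q′(pi) = 0
q′′(pi) = 1
q′′′(pi) = 0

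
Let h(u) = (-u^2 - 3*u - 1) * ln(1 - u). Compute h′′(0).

Shift and add copies of the series according to the polynomial's terms.
From the series, [u^2] h = 7/2; multiply by 2! = 2 to get 7.

7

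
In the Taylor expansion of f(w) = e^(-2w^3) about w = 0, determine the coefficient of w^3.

-2

f(0) = 1
f′(0) = 0
f′′(0) = 0
f′′′(0) = -12
The Taylor polynomial is Σ f^(k)(0)/k! · w^k.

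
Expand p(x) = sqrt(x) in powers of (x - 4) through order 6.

[(x - 4)^0] = 2;  [(x - 4)^1] = 1/4;  [(x - 4)^2] = -1/64;  [(x - 4)^3] = 1/512;  [(x - 4)^4] = -5/16384;  [(x - 4)^5] = 7/131072;  [(x - 4)^6] = -21/2097152.

-21*(x - 4)^6/2097152 + 7*(x - 4)^5/131072 - 5*(x - 4)^4/16384 + (x - 4)^3/512 - (x - 4)^2/64 + (x - 4)/4 + 2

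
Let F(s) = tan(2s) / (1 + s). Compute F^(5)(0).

Multiply the two series term by term and collect like powers.
The coefficient of s^5 in the expansion is 134/15, so F^(5)(0) = 5! * (134/15) = 1072.

1072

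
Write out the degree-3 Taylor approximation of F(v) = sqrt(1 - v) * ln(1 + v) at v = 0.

11*v^3/24 - v^2 + v

Expand each factor separately, then convolve coefficients.
F(0) = 0
F′(0) = 1
F′′(0) = -2
F′′′(0) = 11/4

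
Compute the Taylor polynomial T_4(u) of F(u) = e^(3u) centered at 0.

27*u^4/8 + 9*u^3/2 + 9*u^2/2 + 3*u + 1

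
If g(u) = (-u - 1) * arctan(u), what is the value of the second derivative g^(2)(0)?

Shift and add copies of the series according to the polynomial's terms.
The coefficient of u^2 in the expansion is -1, so g′′(0) = 2! * (-1) = -2.

-2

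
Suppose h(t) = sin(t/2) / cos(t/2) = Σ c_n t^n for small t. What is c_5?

Divide the numerator series by the denominator series (power-series long division).
h(0) = 0
h′(0) = 1/2
h′′(0) = 0
h′′′(0) = 1/4
h^(4)(0) = 0
h^(5)(0) = 1/2
So c_5 = h^(5)(0)/5! = 1/240.

1/240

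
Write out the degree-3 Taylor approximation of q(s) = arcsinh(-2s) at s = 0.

4*s^3/3 - 2*s

[s^0] = 0;  [s^1] = -2;  [s^2] = 0;  [s^3] = 4/3.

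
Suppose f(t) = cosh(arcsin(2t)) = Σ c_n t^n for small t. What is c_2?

2

Substitute the inner expansion into the outer series and collect powers.
f(0) = 1
f′(0) = 0
f′′(0) = 4
So c_2 = f′′(0)/2! = 2.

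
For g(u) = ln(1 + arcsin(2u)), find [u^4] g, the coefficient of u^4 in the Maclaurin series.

-20/3

Compose series: expand the inner function first, then feed it into the outer expansion.
g(0) = 0
g′(0) = 2
g′′(0) = -4
g′′′(0) = 24
g^(4)(0) = -160
So c_4 = g^(4)(0)/4! = -20/3.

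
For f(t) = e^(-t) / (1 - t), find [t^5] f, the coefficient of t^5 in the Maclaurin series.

11/30

Multiply the numerator's expansion by the denominator's geometric series.
f(0) = 1
f′(0) = 0
f′′(0) = 1
f′′′(0) = 2
f^(4)(0) = 9
f^(5)(0) = 44
Dividing each by k! gives the coefficients c_0, ..., c_5.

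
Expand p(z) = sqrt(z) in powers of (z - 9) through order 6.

Differentiate repeatedly and evaluate at the center.

-7*(z - 9)^6/60466176 + 7*(z - 9)^5/5038848 - 5*(z - 9)^4/279936 + (z - 9)^3/3888 - (z - 9)^2/216 + (z - 9)/6 + 3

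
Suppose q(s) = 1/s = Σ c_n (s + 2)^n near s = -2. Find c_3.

-1/16

[(s + 2)^0] = -1/2;  [(s + 2)^1] = -1/4;  [(s + 2)^2] = -1/8;  [(s + 2)^3] = -1/16.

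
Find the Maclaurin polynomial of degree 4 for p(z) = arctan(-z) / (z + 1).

Use 1/(1 - r) = Σ r^k on the denominator, then take the Cauchy product.
p(0) = 0
p′(0) = -1
p′′(0) = 2
p′′′(0) = -4
p^(4)(0) = 16
Then c_k = p^(k)(0)/k! gives each Taylor coefficient.

2*z^4/3 - 2*z^3/3 + z^2 - z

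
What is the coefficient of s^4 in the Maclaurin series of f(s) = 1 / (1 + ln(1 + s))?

Write 1/(1+u) = 1 - u + u^2 - u^3 + ... and substitute the series for u.

11/3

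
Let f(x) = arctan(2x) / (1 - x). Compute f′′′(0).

Expand 1/(denominator) as a geometric series and multiply by the numerator's series.
The coefficient of x^3 in the expansion is -2/3, so f′′′(0) = 3! * (-2/3) = -4.

-4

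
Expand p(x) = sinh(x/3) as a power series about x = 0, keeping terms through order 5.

x^5/29160 + x^3/162 + x/3

Compute the successive derivatives at the expansion point and divide by k!.
p(0) = 0
p′(0) = 1/3
p′′(0) = 0
p′′′(0) = 1/27
p^(4)(0) = 0
p^(5)(0) = 1/243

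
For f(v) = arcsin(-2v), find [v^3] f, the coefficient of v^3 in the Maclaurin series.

Use the known series and substitute for the argument.
f(0) = 0
f′(0) = -2
f′′(0) = 0
f′′′(0) = -8

-4/3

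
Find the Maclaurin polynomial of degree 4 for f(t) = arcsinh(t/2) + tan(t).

Expand each term separately and add.
[t^0] = 0;  [t^1] = 3/2;  [t^2] = 0;  [t^3] = 5/16;  [t^4] = 0.

5*t^3/16 + 3*t/2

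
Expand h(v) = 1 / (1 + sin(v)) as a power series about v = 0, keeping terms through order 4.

Expand as Σ (-1)^k u^k with u equal to the inner function's series.
h(0) = 1
h′(0) = -1
h′′(0) = 2
h′′′(0) = -5
h^(4)(0) = 16

2*v^4/3 - 5*v^3/6 + v^2 - v + 1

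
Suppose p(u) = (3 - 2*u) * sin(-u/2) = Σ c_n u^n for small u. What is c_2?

Multiply each power in the prefactor through the base expansion.
[u^0] = 0;  [u^1] = -3/2;  [u^2] = 1.

1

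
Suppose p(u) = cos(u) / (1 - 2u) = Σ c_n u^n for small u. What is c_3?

7

Expand each factor separately, then convolve coefficients.
p(0) = 1
p′(0) = 2
p′′(0) = 7
p′′′(0) = 42
Then c_k = p^(k)(0)/k! gives each Taylor coefficient.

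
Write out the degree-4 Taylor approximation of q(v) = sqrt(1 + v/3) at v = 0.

-5*v^4/10368 + v^3/432 - v^2/72 + v/6 + 1

[v^0] = 1;  [v^1] = 1/6;  [v^2] = -1/72;  [v^3] = 1/432;  [v^4] = -5/10368.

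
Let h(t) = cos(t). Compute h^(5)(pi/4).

-sqrt(2)/2

Compute the successive derivatives at the expansion point and divide by k!.
From the series, [(t - pi/4)^5] h = -sqrt(2)/240; multiply by 5! = 120 to get -sqrt(2)/2.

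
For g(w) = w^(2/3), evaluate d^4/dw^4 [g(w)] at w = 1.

-56/81

From the series, [(w - 1)^4] g = -7/243; multiply by 4! = 24 to get -56/81.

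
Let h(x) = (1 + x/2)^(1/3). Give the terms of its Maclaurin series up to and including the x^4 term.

-5*x^4/1944 + 5*x^3/648 - x^2/36 + x/6 + 1

h(0) = 1
h′(0) = 1/6
h′′(0) = -1/18
h′′′(0) = 5/108
h^(4)(0) = -5/81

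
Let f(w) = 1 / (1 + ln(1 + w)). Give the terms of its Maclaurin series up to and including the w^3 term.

-7*w^3/3 + 3*w^2/2 - w + 1

Use the geometric series for the reciprocal, then substitute.
f(0) = 1
f′(0) = -1
f′′(0) = 3
f′′′(0) = -14
Dividing each by k! gives the coefficients c_0, ..., c_3.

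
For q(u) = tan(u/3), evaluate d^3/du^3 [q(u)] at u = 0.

The coefficient of u^3 in the expansion is 1/81, so q′′′(0) = 3! * (1/81) = 2/27.

2/27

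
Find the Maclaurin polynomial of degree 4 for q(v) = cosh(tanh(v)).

-7*v^4/24 + v^2/2 + 1

Substitute the inner expansion into the outer series and collect powers.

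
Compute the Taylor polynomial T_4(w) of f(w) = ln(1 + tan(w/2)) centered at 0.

-7*w^4/192 + w^3/12 - w^2/8 + w/2

Plug the Maclaurin series of the inner function into that of the outer and collect terms.
f(0) = 0
f′(0) = 1/2
f′′(0) = -1/4
f′′′(0) = 1/2
f^(4)(0) = -7/8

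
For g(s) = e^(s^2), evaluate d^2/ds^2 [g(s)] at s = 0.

The coefficient of s^2 in the expansion is 1, so g′′(0) = 2! * (1) = 2.

2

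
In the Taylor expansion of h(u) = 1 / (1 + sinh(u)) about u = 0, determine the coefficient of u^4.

Expand as Σ (-1)^k u^k with u equal to the inner function's series.
[u^0] = 1;  [u^1] = -1;  [u^2] = 1;  [u^3] = -7/6;  [u^4] = 4/3.
So c_4 = h^(4)(0)/4! = 4/3.

4/3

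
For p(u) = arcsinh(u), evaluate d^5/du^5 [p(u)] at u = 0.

The coefficient of u^5 in the expansion is 3/40, so p^(5)(0) = 5! * (3/40) = 9.

9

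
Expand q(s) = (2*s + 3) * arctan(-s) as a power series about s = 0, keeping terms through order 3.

Shift and add copies of the series according to the polynomial's terms.
q(0) = 0
q′(0) = -3
q′′(0) = -4
q′′′(0) = 6

s^3 - 2*s^2 - 3*s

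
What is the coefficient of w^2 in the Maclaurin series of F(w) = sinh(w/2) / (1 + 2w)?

Expand each factor separately, then convolve coefficients.

-1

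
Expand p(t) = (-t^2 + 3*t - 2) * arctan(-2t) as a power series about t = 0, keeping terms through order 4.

8*t^4 - 10*t^3/3 - 6*t^2 + 4*t

Shift and add copies of the series according to the polynomial's terms.
p(0) = 0
p′(0) = 4
p′′(0) = -12
p′′′(0) = -20
p^(4)(0) = 192
Dividing each by k! gives the coefficients c_0, ..., c_4.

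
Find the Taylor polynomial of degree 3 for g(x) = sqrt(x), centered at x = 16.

(x - 16)^3/16384 - (x - 16)^2/512 + (x - 16)/8 + 4

Compute the successive derivatives at the expansion point and divide by k!.
g(16) = 4
g′(16) = 1/8
g′′(16) = -1/256
g′′′(16) = 3/8192
Then c_k = g^(k)(16)/k! gives each Taylor coefficient.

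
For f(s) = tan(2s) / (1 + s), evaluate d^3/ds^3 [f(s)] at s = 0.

Write out both Maclaurin series and multiply, keeping only the needed powers.
The coefficient of s^3 in the expansion is 14/3, so f′′′(0) = 3! * (14/3) = 28.

28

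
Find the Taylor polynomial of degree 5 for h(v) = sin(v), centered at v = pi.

Use the known series and substitute for the argument.

-(v - pi)^5/120 + (v - pi)^3/6 - (v - pi)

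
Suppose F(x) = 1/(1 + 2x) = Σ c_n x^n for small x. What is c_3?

F(0) = 1
F′(0) = -2
F′′(0) = 8
F′′′(0) = -48
So c_3 = F′′′(0)/3! = -8.

-8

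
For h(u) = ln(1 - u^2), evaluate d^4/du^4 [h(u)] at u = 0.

From the series, [u^4] h = -1/2; multiply by 4! = 24 to get -12.

-12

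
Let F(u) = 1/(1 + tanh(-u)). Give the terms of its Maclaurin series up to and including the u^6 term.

Substitute the inner expansion into the outer series and collect powers.
F(0) = 1
F′(0) = 1
F′′(0) = 2
F′′′(0) = 4
F^(4)(0) = 8
F^(5)(0) = 16
F^(6)(0) = 32

2*u^6/45 + 2*u^5/15 + u^4/3 + 2*u^3/3 + u^2 + u + 1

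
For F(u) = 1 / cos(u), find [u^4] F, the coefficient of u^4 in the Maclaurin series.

5/24

Divide the numerator series by the denominator series (power-series long division).
F(0) = 1
F′(0) = 0
F′′(0) = 1
F′′′(0) = 0
F^(4)(0) = 5
Then c_k = F^(k)(0)/k! gives each Taylor coefficient.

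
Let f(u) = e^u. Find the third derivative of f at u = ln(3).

Differentiate repeatedly and evaluate at the center.
The coefficient of (u - ln(3))^3 in the expansion is 1/2, so f′′′(ln(3)) = 3! * (1/2) = 3.

3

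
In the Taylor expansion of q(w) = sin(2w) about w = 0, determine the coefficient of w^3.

-4/3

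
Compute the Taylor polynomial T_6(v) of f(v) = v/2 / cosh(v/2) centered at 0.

Invert the denominator's series and multiply.

5*v^5/768 - v^3/16 + v/2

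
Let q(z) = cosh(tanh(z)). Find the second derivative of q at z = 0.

1

Let u equal the inner series; expand the outer function in u and truncate.
The coefficient of z^2 in the expansion is 1/2, so q′′(0) = 2! * (1/2) = 1.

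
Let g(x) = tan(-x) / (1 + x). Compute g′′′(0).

Expand each factor separately, then convolve coefficients.
The coefficient of x^3 in the expansion is -4/3, so g′′′(0) = 3! * (-4/3) = -8.

-8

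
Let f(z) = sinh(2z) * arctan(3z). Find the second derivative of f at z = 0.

Take the Cauchy product of the two expansions.
From the series, [z^2] f = 6; multiply by 2! = 2 to get 12.

12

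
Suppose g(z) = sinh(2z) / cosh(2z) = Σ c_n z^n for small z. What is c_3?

-8/3

Invert the denominator's series and multiply.
[z^0] = 0;  [z^1] = 2;  [z^2] = 0;  [z^3] = -8/3.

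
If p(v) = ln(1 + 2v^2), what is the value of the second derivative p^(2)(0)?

The coefficient of v^2 in the expansion is 2, so p′′(0) = 2! * (2) = 4.

4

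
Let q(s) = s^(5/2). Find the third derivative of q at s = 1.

15/8

Differentiate repeatedly and evaluate at the center.
The coefficient of (s - 1)^3 in the expansion is 5/16, so q′′′(1) = 3! * (5/16) = 15/8.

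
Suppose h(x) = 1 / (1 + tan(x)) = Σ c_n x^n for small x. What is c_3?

Expand as Σ (-1)^k u^k with u equal to the inner function's series.
h(0) = 1
h′(0) = -1
h′′(0) = 2
h′′′(0) = -8
Dividing each by k! gives the coefficients c_0, ..., c_3.

-4/3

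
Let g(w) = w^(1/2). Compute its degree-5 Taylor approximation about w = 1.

7*(w - 1)^5/256 - 5*(w - 1)^4/128 + (w - 1)^3/16 - (w - 1)^2/8 + (w - 1)/2 + 1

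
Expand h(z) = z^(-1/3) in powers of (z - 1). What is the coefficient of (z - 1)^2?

2/9

Compute the successive derivatives at the expansion point and divide by k!.
h(1) = 1
h′(1) = -1/3
h′′(1) = 4/9
So c_2 = h′′(1)/2! = 2/9.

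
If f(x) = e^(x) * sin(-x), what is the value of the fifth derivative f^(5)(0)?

4

Write out both Maclaurin series and multiply, keeping only the needed powers.
The coefficient of x^5 in the expansion is 1/30, so f^(5)(0) = 5! * (1/30) = 4.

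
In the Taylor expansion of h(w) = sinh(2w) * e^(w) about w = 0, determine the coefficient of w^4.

5/3

Expand each factor separately, then convolve coefficients.
h(0) = 0
h′(0) = 2
h′′(0) = 4
h′′′(0) = 14
h^(4)(0) = 40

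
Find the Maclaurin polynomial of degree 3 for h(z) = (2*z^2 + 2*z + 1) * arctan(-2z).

-4*z^3/3 - 4*z^2 - 2*z

Multiply each power in the prefactor through the base expansion.
h(0) = 0
h′(0) = -2
h′′(0) = -8
h′′′(0) = -8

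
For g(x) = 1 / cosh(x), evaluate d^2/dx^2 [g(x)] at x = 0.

-1

Divide the numerator series by the denominator series (power-series long division).
The coefficient of x^2 in the expansion is -1/2, so g′′(0) = 2! * (-1/2) = -1.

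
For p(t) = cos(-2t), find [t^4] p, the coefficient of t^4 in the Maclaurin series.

Compute the successive derivatives at the expansion point and divide by k!.
[t^0] = 1;  [t^1] = 0;  [t^2] = -2;  [t^3] = 0;  [t^4] = 2/3.

2/3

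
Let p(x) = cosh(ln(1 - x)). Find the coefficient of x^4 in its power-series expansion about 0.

Let u equal the inner series; expand the outer function in u and truncate.
p(0) = 1
p′(0) = 0
p′′(0) = 1
p′′′(0) = 3
p^(4)(0) = 12
So c_4 = p^(4)(0)/4! = 1/2.

1/2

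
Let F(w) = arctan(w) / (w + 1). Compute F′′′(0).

4

Expand 1/(denominator) as a geometric series and multiply by the numerator's series.
The coefficient of w^3 in the expansion is 2/3, so F′′′(0) = 3! * (2/3) = 4.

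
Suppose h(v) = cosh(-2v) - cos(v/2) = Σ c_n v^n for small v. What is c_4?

85/128

Combine the two series term by term.
h(0) = 0
h′(0) = 0
h′′(0) = 17/4
h′′′(0) = 0
h^(4)(0) = 255/16
Dividing each by k! gives the coefficients c_0, ..., c_4.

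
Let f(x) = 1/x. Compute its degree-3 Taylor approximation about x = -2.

-(x + 2)^3/16 - (x + 2)^2/8 - (x + 2)/4 - 1/2

f(-2) = -1/2
f′(-2) = -1/4
f′′(-2) = -1/4
f′′′(-2) = -3/8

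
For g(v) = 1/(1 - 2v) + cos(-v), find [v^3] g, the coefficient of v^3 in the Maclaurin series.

8

Combine the two series term by term.
So c_3 = g′′′(0)/3! = 8.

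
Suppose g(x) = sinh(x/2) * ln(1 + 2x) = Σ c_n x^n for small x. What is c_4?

Expand each factor separately, then convolve coefficients.
g(0) = 0
g′(0) = 0
g′′(0) = 2
g′′′(0) = -6
g^(4)(0) = 33
So c_4 = g^(4)(0)/4! = 11/8.

11/8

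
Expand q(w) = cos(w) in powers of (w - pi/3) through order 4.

(w - pi/3)^4/48 + sqrt(3)*(w - pi/3)^3/12 - (w - pi/3)^2/4 - sqrt(3)*(w - pi/3)/2 + 1/2

q(pi/3) = 1/2
q′(pi/3) = -sqrt(3)/2
q′′(pi/3) = -1/2
q′′′(pi/3) = sqrt(3)/2
q^(4)(pi/3) = 1/2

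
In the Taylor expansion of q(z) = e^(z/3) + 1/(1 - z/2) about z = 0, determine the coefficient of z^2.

Expand each term separately and add.
q(0) = 2
q′(0) = 5/6
q′′(0) = 11/18
So c_2 = q′′(0)/2! = 11/36.

11/36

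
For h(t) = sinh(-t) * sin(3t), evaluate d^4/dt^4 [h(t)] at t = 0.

96

Expand each factor separately, then convolve coefficients.
From the series, [t^4] h = 4; multiply by 4! = 24 to get 96.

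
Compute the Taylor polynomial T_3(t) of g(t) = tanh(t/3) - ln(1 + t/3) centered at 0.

-2*t^3/81 + t^2/18

Add the two expansions coefficient-wise.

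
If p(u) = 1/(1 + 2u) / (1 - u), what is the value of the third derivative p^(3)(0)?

Expand each factor separately, then convolve coefficients.
The coefficient of u^3 in the expansion is -5, so p′′′(0) = 3! * (-5) = -30.

-30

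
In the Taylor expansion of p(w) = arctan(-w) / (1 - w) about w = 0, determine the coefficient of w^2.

-1

Multiply the numerator's expansion by the denominator's geometric series.
[w^0] = 0;  [w^1] = -1;  [w^2] = -1.
So c_2 = p′′(0)/2! = -1.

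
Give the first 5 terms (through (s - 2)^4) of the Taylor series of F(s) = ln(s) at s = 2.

F(2) = ln(2)
F′(2) = 1/2
F′′(2) = -1/4
F′′′(2) = 1/4
F^(4)(2) = -3/8
Dividing each by k! gives the coefficients c_0, ..., c_4.

-(s - 2)^4/64 + (s - 2)^3/24 - (s - 2)^2/8 + (s - 2)/2 + ln(2)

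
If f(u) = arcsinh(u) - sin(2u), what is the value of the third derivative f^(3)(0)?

7

Add the two expansions coefficient-wise.
From the series, [u^3] f = 7/6; multiply by 3! = 6 to get 7.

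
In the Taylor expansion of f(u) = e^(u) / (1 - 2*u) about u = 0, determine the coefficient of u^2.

13/2

Multiply the numerator's expansion by the denominator's geometric series.
f(0) = 1
f′(0) = 3
f′′(0) = 13
So c_2 = f′′(0)/2! = 13/2.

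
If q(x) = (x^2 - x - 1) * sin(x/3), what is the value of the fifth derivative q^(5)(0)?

-181/243

Distribute the polynomial across the series and collect like powers.
The coefficient of x^5 in the expansion is -181/29160, so q^(5)(0) = 5! * (-181/29160) = -181/243.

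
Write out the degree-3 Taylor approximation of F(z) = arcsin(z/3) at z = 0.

z^3/162 + z/3

Apply the Taylor formula c_k = f^(k)(a)/k!.
[z^0] = 0;  [z^1] = 1/3;  [z^2] = 0;  [z^3] = 1/162.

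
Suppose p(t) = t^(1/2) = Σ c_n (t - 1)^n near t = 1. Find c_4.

-5/128

Differentiate repeatedly and evaluate at the center.
[(t - 1)^0] = 1;  [(t - 1)^1] = 1/2;  [(t - 1)^2] = -1/8;  [(t - 1)^3] = 1/16;  [(t - 1)^4] = -5/128.
So c_4 = p^(4)(1)/4! = -5/128.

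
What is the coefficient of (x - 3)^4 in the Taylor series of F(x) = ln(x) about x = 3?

-1/324

[(x - 3)^0] = ln(3);  [(x - 3)^1] = 1/3;  [(x - 3)^2] = -1/18;  [(x - 3)^3] = 1/81;  [(x - 3)^4] = -1/324.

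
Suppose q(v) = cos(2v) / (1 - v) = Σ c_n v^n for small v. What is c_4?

Multiply the numerator's expansion by the denominator's geometric series.
q(0) = 1
q′(0) = 1
q′′(0) = -2
q′′′(0) = -6
q^(4)(0) = -8
The Taylor polynomial is Σ q^(k)(0)/k! · v^k.

-1/3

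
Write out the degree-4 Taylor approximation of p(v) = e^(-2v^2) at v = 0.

p(0) = 1
p′(0) = 0
p′′(0) = -4
p′′′(0) = 0
p^(4)(0) = 48
Then c_k = p^(k)(0)/k! gives each Taylor coefficient.

2*v^4 - 2*v^2 + 1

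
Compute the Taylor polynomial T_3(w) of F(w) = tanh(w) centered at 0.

-w^3/3 + w

F(0) = 0
F′(0) = 1
F′′(0) = 0
F′′′(0) = -2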